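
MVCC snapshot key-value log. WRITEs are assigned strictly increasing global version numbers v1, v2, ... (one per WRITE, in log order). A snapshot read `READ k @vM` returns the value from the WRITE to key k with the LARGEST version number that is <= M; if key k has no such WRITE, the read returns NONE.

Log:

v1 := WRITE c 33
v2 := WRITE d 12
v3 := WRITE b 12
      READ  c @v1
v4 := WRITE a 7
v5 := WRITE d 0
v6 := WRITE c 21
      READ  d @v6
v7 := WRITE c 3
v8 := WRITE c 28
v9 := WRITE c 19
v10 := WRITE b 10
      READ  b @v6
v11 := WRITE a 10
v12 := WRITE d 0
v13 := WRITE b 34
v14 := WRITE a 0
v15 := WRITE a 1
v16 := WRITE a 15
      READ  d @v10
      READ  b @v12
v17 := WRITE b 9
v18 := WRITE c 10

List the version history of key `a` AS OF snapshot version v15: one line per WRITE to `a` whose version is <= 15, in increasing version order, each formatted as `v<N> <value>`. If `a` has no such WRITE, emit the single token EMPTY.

Scan writes for key=a with version <= 15:
  v1 WRITE c 33 -> skip
  v2 WRITE d 12 -> skip
  v3 WRITE b 12 -> skip
  v4 WRITE a 7 -> keep
  v5 WRITE d 0 -> skip
  v6 WRITE c 21 -> skip
  v7 WRITE c 3 -> skip
  v8 WRITE c 28 -> skip
  v9 WRITE c 19 -> skip
  v10 WRITE b 10 -> skip
  v11 WRITE a 10 -> keep
  v12 WRITE d 0 -> skip
  v13 WRITE b 34 -> skip
  v14 WRITE a 0 -> keep
  v15 WRITE a 1 -> keep
  v16 WRITE a 15 -> drop (> snap)
  v17 WRITE b 9 -> skip
  v18 WRITE c 10 -> skip
Collected: [(4, 7), (11, 10), (14, 0), (15, 1)]

Answer: v4 7
v11 10
v14 0
v15 1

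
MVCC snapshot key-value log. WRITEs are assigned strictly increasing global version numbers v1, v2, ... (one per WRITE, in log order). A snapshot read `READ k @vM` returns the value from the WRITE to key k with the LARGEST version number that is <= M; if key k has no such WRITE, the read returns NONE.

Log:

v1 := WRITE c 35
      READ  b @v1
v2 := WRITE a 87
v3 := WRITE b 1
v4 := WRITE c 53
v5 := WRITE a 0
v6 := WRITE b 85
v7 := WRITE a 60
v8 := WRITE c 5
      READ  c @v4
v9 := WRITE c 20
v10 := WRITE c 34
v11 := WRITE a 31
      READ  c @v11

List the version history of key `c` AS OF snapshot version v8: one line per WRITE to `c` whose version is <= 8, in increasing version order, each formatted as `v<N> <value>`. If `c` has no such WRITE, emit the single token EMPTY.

Scan writes for key=c with version <= 8:
  v1 WRITE c 35 -> keep
  v2 WRITE a 87 -> skip
  v3 WRITE b 1 -> skip
  v4 WRITE c 53 -> keep
  v5 WRITE a 0 -> skip
  v6 WRITE b 85 -> skip
  v7 WRITE a 60 -> skip
  v8 WRITE c 5 -> keep
  v9 WRITE c 20 -> drop (> snap)
  v10 WRITE c 34 -> drop (> snap)
  v11 WRITE a 31 -> skip
Collected: [(1, 35), (4, 53), (8, 5)]

Answer: v1 35
v4 53
v8 5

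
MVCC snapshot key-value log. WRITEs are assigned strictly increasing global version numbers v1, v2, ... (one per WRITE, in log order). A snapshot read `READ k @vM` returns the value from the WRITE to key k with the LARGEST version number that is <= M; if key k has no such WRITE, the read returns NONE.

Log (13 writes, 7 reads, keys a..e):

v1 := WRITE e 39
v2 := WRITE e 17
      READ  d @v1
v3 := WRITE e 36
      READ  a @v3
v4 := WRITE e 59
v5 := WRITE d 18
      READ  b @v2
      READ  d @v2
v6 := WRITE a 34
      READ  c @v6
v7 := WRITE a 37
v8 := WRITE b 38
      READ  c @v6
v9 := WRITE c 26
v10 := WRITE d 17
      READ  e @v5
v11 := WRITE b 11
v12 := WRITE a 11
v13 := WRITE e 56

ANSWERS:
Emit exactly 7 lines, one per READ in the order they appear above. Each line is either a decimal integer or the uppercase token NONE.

v1: WRITE e=39  (e history now [(1, 39)])
v2: WRITE e=17  (e history now [(1, 39), (2, 17)])
READ d @v1: history=[] -> no version <= 1 -> NONE
v3: WRITE e=36  (e history now [(1, 39), (2, 17), (3, 36)])
READ a @v3: history=[] -> no version <= 3 -> NONE
v4: WRITE e=59  (e history now [(1, 39), (2, 17), (3, 36), (4, 59)])
v5: WRITE d=18  (d history now [(5, 18)])
READ b @v2: history=[] -> no version <= 2 -> NONE
READ d @v2: history=[(5, 18)] -> no version <= 2 -> NONE
v6: WRITE a=34  (a history now [(6, 34)])
READ c @v6: history=[] -> no version <= 6 -> NONE
v7: WRITE a=37  (a history now [(6, 34), (7, 37)])
v8: WRITE b=38  (b history now [(8, 38)])
READ c @v6: history=[] -> no version <= 6 -> NONE
v9: WRITE c=26  (c history now [(9, 26)])
v10: WRITE d=17  (d history now [(5, 18), (10, 17)])
READ e @v5: history=[(1, 39), (2, 17), (3, 36), (4, 59)] -> pick v4 -> 59
v11: WRITE b=11  (b history now [(8, 38), (11, 11)])
v12: WRITE a=11  (a history now [(6, 34), (7, 37), (12, 11)])
v13: WRITE e=56  (e history now [(1, 39), (2, 17), (3, 36), (4, 59), (13, 56)])

Answer: NONE
NONE
NONE
NONE
NONE
NONE
59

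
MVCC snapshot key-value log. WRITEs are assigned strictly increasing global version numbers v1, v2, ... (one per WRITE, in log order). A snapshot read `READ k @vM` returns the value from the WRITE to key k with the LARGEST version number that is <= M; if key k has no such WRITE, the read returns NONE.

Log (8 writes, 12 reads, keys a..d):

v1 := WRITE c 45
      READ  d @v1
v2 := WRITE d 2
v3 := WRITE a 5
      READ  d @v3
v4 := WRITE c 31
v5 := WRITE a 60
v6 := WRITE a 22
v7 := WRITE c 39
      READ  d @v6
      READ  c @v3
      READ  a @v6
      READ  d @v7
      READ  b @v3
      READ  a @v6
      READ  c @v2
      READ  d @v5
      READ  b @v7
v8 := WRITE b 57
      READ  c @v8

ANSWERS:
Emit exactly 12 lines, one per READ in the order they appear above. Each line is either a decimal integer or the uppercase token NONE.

v1: WRITE c=45  (c history now [(1, 45)])
READ d @v1: history=[] -> no version <= 1 -> NONE
v2: WRITE d=2  (d history now [(2, 2)])
v3: WRITE a=5  (a history now [(3, 5)])
READ d @v3: history=[(2, 2)] -> pick v2 -> 2
v4: WRITE c=31  (c history now [(1, 45), (4, 31)])
v5: WRITE a=60  (a history now [(3, 5), (5, 60)])
v6: WRITE a=22  (a history now [(3, 5), (5, 60), (6, 22)])
v7: WRITE c=39  (c history now [(1, 45), (4, 31), (7, 39)])
READ d @v6: history=[(2, 2)] -> pick v2 -> 2
READ c @v3: history=[(1, 45), (4, 31), (7, 39)] -> pick v1 -> 45
READ a @v6: history=[(3, 5), (5, 60), (6, 22)] -> pick v6 -> 22
READ d @v7: history=[(2, 2)] -> pick v2 -> 2
READ b @v3: history=[] -> no version <= 3 -> NONE
READ a @v6: history=[(3, 5), (5, 60), (6, 22)] -> pick v6 -> 22
READ c @v2: history=[(1, 45), (4, 31), (7, 39)] -> pick v1 -> 45
READ d @v5: history=[(2, 2)] -> pick v2 -> 2
READ b @v7: history=[] -> no version <= 7 -> NONE
v8: WRITE b=57  (b history now [(8, 57)])
READ c @v8: history=[(1, 45), (4, 31), (7, 39)] -> pick v7 -> 39

Answer: NONE
2
2
45
22
2
NONE
22
45
2
NONE
39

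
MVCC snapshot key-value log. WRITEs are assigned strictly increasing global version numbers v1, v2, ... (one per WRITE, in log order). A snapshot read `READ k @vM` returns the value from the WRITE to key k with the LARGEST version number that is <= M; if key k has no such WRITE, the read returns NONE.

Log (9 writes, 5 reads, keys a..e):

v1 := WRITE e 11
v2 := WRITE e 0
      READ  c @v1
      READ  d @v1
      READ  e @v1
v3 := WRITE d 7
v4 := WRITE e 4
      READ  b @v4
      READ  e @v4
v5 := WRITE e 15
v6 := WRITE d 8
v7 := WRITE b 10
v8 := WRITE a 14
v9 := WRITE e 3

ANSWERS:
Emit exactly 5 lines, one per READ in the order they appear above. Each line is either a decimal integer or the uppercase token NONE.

Answer: NONE
NONE
11
NONE
4

Derivation:
v1: WRITE e=11  (e history now [(1, 11)])
v2: WRITE e=0  (e history now [(1, 11), (2, 0)])
READ c @v1: history=[] -> no version <= 1 -> NONE
READ d @v1: history=[] -> no version <= 1 -> NONE
READ e @v1: history=[(1, 11), (2, 0)] -> pick v1 -> 11
v3: WRITE d=7  (d history now [(3, 7)])
v4: WRITE e=4  (e history now [(1, 11), (2, 0), (4, 4)])
READ b @v4: history=[] -> no version <= 4 -> NONE
READ e @v4: history=[(1, 11), (2, 0), (4, 4)] -> pick v4 -> 4
v5: WRITE e=15  (e history now [(1, 11), (2, 0), (4, 4), (5, 15)])
v6: WRITE d=8  (d history now [(3, 7), (6, 8)])
v7: WRITE b=10  (b history now [(7, 10)])
v8: WRITE a=14  (a history now [(8, 14)])
v9: WRITE e=3  (e history now [(1, 11), (2, 0), (4, 4), (5, 15), (9, 3)])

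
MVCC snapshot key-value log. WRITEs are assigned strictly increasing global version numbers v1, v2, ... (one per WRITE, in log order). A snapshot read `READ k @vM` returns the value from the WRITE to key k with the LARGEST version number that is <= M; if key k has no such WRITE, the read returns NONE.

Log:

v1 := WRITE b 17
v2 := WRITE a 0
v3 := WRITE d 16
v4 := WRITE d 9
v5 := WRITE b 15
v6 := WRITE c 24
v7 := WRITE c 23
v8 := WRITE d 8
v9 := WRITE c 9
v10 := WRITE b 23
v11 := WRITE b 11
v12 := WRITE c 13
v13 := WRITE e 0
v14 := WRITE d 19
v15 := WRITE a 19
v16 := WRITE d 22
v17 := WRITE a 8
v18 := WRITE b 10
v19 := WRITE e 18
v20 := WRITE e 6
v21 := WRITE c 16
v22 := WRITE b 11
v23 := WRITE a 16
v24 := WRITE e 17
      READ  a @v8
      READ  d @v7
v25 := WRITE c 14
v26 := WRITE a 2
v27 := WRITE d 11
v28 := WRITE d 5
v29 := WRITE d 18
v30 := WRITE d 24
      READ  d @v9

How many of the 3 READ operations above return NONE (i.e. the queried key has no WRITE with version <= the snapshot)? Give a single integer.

v1: WRITE b=17  (b history now [(1, 17)])
v2: WRITE a=0  (a history now [(2, 0)])
v3: WRITE d=16  (d history now [(3, 16)])
v4: WRITE d=9  (d history now [(3, 16), (4, 9)])
v5: WRITE b=15  (b history now [(1, 17), (5, 15)])
v6: WRITE c=24  (c history now [(6, 24)])
v7: WRITE c=23  (c history now [(6, 24), (7, 23)])
v8: WRITE d=8  (d history now [(3, 16), (4, 9), (8, 8)])
v9: WRITE c=9  (c history now [(6, 24), (7, 23), (9, 9)])
v10: WRITE b=23  (b history now [(1, 17), (5, 15), (10, 23)])
v11: WRITE b=11  (b history now [(1, 17), (5, 15), (10, 23), (11, 11)])
v12: WRITE c=13  (c history now [(6, 24), (7, 23), (9, 9), (12, 13)])
v13: WRITE e=0  (e history now [(13, 0)])
v14: WRITE d=19  (d history now [(3, 16), (4, 9), (8, 8), (14, 19)])
v15: WRITE a=19  (a history now [(2, 0), (15, 19)])
v16: WRITE d=22  (d history now [(3, 16), (4, 9), (8, 8), (14, 19), (16, 22)])
v17: WRITE a=8  (a history now [(2, 0), (15, 19), (17, 8)])
v18: WRITE b=10  (b history now [(1, 17), (5, 15), (10, 23), (11, 11), (18, 10)])
v19: WRITE e=18  (e history now [(13, 0), (19, 18)])
v20: WRITE e=6  (e history now [(13, 0), (19, 18), (20, 6)])
v21: WRITE c=16  (c history now [(6, 24), (7, 23), (9, 9), (12, 13), (21, 16)])
v22: WRITE b=11  (b history now [(1, 17), (5, 15), (10, 23), (11, 11), (18, 10), (22, 11)])
v23: WRITE a=16  (a history now [(2, 0), (15, 19), (17, 8), (23, 16)])
v24: WRITE e=17  (e history now [(13, 0), (19, 18), (20, 6), (24, 17)])
READ a @v8: history=[(2, 0), (15, 19), (17, 8), (23, 16)] -> pick v2 -> 0
READ d @v7: history=[(3, 16), (4, 9), (8, 8), (14, 19), (16, 22)] -> pick v4 -> 9
v25: WRITE c=14  (c history now [(6, 24), (7, 23), (9, 9), (12, 13), (21, 16), (25, 14)])
v26: WRITE a=2  (a history now [(2, 0), (15, 19), (17, 8), (23, 16), (26, 2)])
v27: WRITE d=11  (d history now [(3, 16), (4, 9), (8, 8), (14, 19), (16, 22), (27, 11)])
v28: WRITE d=5  (d history now [(3, 16), (4, 9), (8, 8), (14, 19), (16, 22), (27, 11), (28, 5)])
v29: WRITE d=18  (d history now [(3, 16), (4, 9), (8, 8), (14, 19), (16, 22), (27, 11), (28, 5), (29, 18)])
v30: WRITE d=24  (d history now [(3, 16), (4, 9), (8, 8), (14, 19), (16, 22), (27, 11), (28, 5), (29, 18), (30, 24)])
READ d @v9: history=[(3, 16), (4, 9), (8, 8), (14, 19), (16, 22), (27, 11), (28, 5), (29, 18), (30, 24)] -> pick v8 -> 8
Read results in order: ['0', '9', '8']
NONE count = 0

Answer: 0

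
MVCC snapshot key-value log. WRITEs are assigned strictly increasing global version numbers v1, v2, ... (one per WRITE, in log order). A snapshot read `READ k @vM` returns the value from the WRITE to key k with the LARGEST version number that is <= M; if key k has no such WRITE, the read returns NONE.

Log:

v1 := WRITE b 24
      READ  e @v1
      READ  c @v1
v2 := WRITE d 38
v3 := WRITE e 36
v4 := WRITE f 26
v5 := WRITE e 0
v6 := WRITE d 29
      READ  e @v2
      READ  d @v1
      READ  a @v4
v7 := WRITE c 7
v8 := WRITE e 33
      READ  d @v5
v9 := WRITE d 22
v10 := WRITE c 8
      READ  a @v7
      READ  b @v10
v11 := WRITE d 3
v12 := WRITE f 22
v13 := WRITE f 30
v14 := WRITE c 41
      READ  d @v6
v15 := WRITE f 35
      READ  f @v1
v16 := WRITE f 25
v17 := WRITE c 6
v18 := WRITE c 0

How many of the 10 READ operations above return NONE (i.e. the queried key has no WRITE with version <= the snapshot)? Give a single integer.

Answer: 7

Derivation:
v1: WRITE b=24  (b history now [(1, 24)])
READ e @v1: history=[] -> no version <= 1 -> NONE
READ c @v1: history=[] -> no version <= 1 -> NONE
v2: WRITE d=38  (d history now [(2, 38)])
v3: WRITE e=36  (e history now [(3, 36)])
v4: WRITE f=26  (f history now [(4, 26)])
v5: WRITE e=0  (e history now [(3, 36), (5, 0)])
v6: WRITE d=29  (d history now [(2, 38), (6, 29)])
READ e @v2: history=[(3, 36), (5, 0)] -> no version <= 2 -> NONE
READ d @v1: history=[(2, 38), (6, 29)] -> no version <= 1 -> NONE
READ a @v4: history=[] -> no version <= 4 -> NONE
v7: WRITE c=7  (c history now [(7, 7)])
v8: WRITE e=33  (e history now [(3, 36), (5, 0), (8, 33)])
READ d @v5: history=[(2, 38), (6, 29)] -> pick v2 -> 38
v9: WRITE d=22  (d history now [(2, 38), (6, 29), (9, 22)])
v10: WRITE c=8  (c history now [(7, 7), (10, 8)])
READ a @v7: history=[] -> no version <= 7 -> NONE
READ b @v10: history=[(1, 24)] -> pick v1 -> 24
v11: WRITE d=3  (d history now [(2, 38), (6, 29), (9, 22), (11, 3)])
v12: WRITE f=22  (f history now [(4, 26), (12, 22)])
v13: WRITE f=30  (f history now [(4, 26), (12, 22), (13, 30)])
v14: WRITE c=41  (c history now [(7, 7), (10, 8), (14, 41)])
READ d @v6: history=[(2, 38), (6, 29), (9, 22), (11, 3)] -> pick v6 -> 29
v15: WRITE f=35  (f history now [(4, 26), (12, 22), (13, 30), (15, 35)])
READ f @v1: history=[(4, 26), (12, 22), (13, 30), (15, 35)] -> no version <= 1 -> NONE
v16: WRITE f=25  (f history now [(4, 26), (12, 22), (13, 30), (15, 35), (16, 25)])
v17: WRITE c=6  (c history now [(7, 7), (10, 8), (14, 41), (17, 6)])
v18: WRITE c=0  (c history now [(7, 7), (10, 8), (14, 41), (17, 6), (18, 0)])
Read results in order: ['NONE', 'NONE', 'NONE', 'NONE', 'NONE', '38', 'NONE', '24', '29', 'NONE']
NONE count = 7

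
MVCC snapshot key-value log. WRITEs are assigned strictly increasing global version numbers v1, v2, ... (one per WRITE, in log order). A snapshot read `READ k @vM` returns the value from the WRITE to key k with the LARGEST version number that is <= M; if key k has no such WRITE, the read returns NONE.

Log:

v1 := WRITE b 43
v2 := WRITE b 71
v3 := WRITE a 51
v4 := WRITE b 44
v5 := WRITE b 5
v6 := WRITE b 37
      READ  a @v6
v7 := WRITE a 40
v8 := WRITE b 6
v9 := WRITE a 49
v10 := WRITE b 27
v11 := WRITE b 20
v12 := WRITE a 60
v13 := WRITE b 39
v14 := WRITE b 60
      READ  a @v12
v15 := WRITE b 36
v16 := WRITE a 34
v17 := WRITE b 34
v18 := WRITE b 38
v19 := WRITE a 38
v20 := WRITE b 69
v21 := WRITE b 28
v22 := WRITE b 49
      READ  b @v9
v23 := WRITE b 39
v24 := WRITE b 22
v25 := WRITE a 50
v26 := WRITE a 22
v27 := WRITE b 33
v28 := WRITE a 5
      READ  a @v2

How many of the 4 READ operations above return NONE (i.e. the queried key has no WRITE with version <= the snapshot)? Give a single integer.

v1: WRITE b=43  (b history now [(1, 43)])
v2: WRITE b=71  (b history now [(1, 43), (2, 71)])
v3: WRITE a=51  (a history now [(3, 51)])
v4: WRITE b=44  (b history now [(1, 43), (2, 71), (4, 44)])
v5: WRITE b=5  (b history now [(1, 43), (2, 71), (4, 44), (5, 5)])
v6: WRITE b=37  (b history now [(1, 43), (2, 71), (4, 44), (5, 5), (6, 37)])
READ a @v6: history=[(3, 51)] -> pick v3 -> 51
v7: WRITE a=40  (a history now [(3, 51), (7, 40)])
v8: WRITE b=6  (b history now [(1, 43), (2, 71), (4, 44), (5, 5), (6, 37), (8, 6)])
v9: WRITE a=49  (a history now [(3, 51), (7, 40), (9, 49)])
v10: WRITE b=27  (b history now [(1, 43), (2, 71), (4, 44), (5, 5), (6, 37), (8, 6), (10, 27)])
v11: WRITE b=20  (b history now [(1, 43), (2, 71), (4, 44), (5, 5), (6, 37), (8, 6), (10, 27), (11, 20)])
v12: WRITE a=60  (a history now [(3, 51), (7, 40), (9, 49), (12, 60)])
v13: WRITE b=39  (b history now [(1, 43), (2, 71), (4, 44), (5, 5), (6, 37), (8, 6), (10, 27), (11, 20), (13, 39)])
v14: WRITE b=60  (b history now [(1, 43), (2, 71), (4, 44), (5, 5), (6, 37), (8, 6), (10, 27), (11, 20), (13, 39), (14, 60)])
READ a @v12: history=[(3, 51), (7, 40), (9, 49), (12, 60)] -> pick v12 -> 60
v15: WRITE b=36  (b history now [(1, 43), (2, 71), (4, 44), (5, 5), (6, 37), (8, 6), (10, 27), (11, 20), (13, 39), (14, 60), (15, 36)])
v16: WRITE a=34  (a history now [(3, 51), (7, 40), (9, 49), (12, 60), (16, 34)])
v17: WRITE b=34  (b history now [(1, 43), (2, 71), (4, 44), (5, 5), (6, 37), (8, 6), (10, 27), (11, 20), (13, 39), (14, 60), (15, 36), (17, 34)])
v18: WRITE b=38  (b history now [(1, 43), (2, 71), (4, 44), (5, 5), (6, 37), (8, 6), (10, 27), (11, 20), (13, 39), (14, 60), (15, 36), (17, 34), (18, 38)])
v19: WRITE a=38  (a history now [(3, 51), (7, 40), (9, 49), (12, 60), (16, 34), (19, 38)])
v20: WRITE b=69  (b history now [(1, 43), (2, 71), (4, 44), (5, 5), (6, 37), (8, 6), (10, 27), (11, 20), (13, 39), (14, 60), (15, 36), (17, 34), (18, 38), (20, 69)])
v21: WRITE b=28  (b history now [(1, 43), (2, 71), (4, 44), (5, 5), (6, 37), (8, 6), (10, 27), (11, 20), (13, 39), (14, 60), (15, 36), (17, 34), (18, 38), (20, 69), (21, 28)])
v22: WRITE b=49  (b history now [(1, 43), (2, 71), (4, 44), (5, 5), (6, 37), (8, 6), (10, 27), (11, 20), (13, 39), (14, 60), (15, 36), (17, 34), (18, 38), (20, 69), (21, 28), (22, 49)])
READ b @v9: history=[(1, 43), (2, 71), (4, 44), (5, 5), (6, 37), (8, 6), (10, 27), (11, 20), (13, 39), (14, 60), (15, 36), (17, 34), (18, 38), (20, 69), (21, 28), (22, 49)] -> pick v8 -> 6
v23: WRITE b=39  (b history now [(1, 43), (2, 71), (4, 44), (5, 5), (6, 37), (8, 6), (10, 27), (11, 20), (13, 39), (14, 60), (15, 36), (17, 34), (18, 38), (20, 69), (21, 28), (22, 49), (23, 39)])
v24: WRITE b=22  (b history now [(1, 43), (2, 71), (4, 44), (5, 5), (6, 37), (8, 6), (10, 27), (11, 20), (13, 39), (14, 60), (15, 36), (17, 34), (18, 38), (20, 69), (21, 28), (22, 49), (23, 39), (24, 22)])
v25: WRITE a=50  (a history now [(3, 51), (7, 40), (9, 49), (12, 60), (16, 34), (19, 38), (25, 50)])
v26: WRITE a=22  (a history now [(3, 51), (7, 40), (9, 49), (12, 60), (16, 34), (19, 38), (25, 50), (26, 22)])
v27: WRITE b=33  (b history now [(1, 43), (2, 71), (4, 44), (5, 5), (6, 37), (8, 6), (10, 27), (11, 20), (13, 39), (14, 60), (15, 36), (17, 34), (18, 38), (20, 69), (21, 28), (22, 49), (23, 39), (24, 22), (27, 33)])
v28: WRITE a=5  (a history now [(3, 51), (7, 40), (9, 49), (12, 60), (16, 34), (19, 38), (25, 50), (26, 22), (28, 5)])
READ a @v2: history=[(3, 51), (7, 40), (9, 49), (12, 60), (16, 34), (19, 38), (25, 50), (26, 22), (28, 5)] -> no version <= 2 -> NONE
Read results in order: ['51', '60', '6', 'NONE']
NONE count = 1

Answer: 1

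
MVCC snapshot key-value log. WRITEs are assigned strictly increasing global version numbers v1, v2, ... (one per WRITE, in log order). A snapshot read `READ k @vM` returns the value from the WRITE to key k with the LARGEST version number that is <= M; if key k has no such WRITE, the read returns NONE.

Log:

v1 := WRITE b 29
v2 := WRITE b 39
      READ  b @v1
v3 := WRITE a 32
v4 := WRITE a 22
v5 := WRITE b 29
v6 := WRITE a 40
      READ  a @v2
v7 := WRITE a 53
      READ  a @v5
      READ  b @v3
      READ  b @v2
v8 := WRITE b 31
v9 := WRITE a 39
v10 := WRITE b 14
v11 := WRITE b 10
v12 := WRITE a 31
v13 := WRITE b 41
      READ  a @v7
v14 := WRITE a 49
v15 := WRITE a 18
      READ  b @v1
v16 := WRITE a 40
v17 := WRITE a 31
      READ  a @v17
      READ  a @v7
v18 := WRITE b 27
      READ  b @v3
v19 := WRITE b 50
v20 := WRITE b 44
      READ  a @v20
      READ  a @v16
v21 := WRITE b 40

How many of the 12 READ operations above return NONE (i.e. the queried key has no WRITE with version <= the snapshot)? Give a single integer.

Answer: 1

Derivation:
v1: WRITE b=29  (b history now [(1, 29)])
v2: WRITE b=39  (b history now [(1, 29), (2, 39)])
READ b @v1: history=[(1, 29), (2, 39)] -> pick v1 -> 29
v3: WRITE a=32  (a history now [(3, 32)])
v4: WRITE a=22  (a history now [(3, 32), (4, 22)])
v5: WRITE b=29  (b history now [(1, 29), (2, 39), (5, 29)])
v6: WRITE a=40  (a history now [(3, 32), (4, 22), (6, 40)])
READ a @v2: history=[(3, 32), (4, 22), (6, 40)] -> no version <= 2 -> NONE
v7: WRITE a=53  (a history now [(3, 32), (4, 22), (6, 40), (7, 53)])
READ a @v5: history=[(3, 32), (4, 22), (6, 40), (7, 53)] -> pick v4 -> 22
READ b @v3: history=[(1, 29), (2, 39), (5, 29)] -> pick v2 -> 39
READ b @v2: history=[(1, 29), (2, 39), (5, 29)] -> pick v2 -> 39
v8: WRITE b=31  (b history now [(1, 29), (2, 39), (5, 29), (8, 31)])
v9: WRITE a=39  (a history now [(3, 32), (4, 22), (6, 40), (7, 53), (9, 39)])
v10: WRITE b=14  (b history now [(1, 29), (2, 39), (5, 29), (8, 31), (10, 14)])
v11: WRITE b=10  (b history now [(1, 29), (2, 39), (5, 29), (8, 31), (10, 14), (11, 10)])
v12: WRITE a=31  (a history now [(3, 32), (4, 22), (6, 40), (7, 53), (9, 39), (12, 31)])
v13: WRITE b=41  (b history now [(1, 29), (2, 39), (5, 29), (8, 31), (10, 14), (11, 10), (13, 41)])
READ a @v7: history=[(3, 32), (4, 22), (6, 40), (7, 53), (9, 39), (12, 31)] -> pick v7 -> 53
v14: WRITE a=49  (a history now [(3, 32), (4, 22), (6, 40), (7, 53), (9, 39), (12, 31), (14, 49)])
v15: WRITE a=18  (a history now [(3, 32), (4, 22), (6, 40), (7, 53), (9, 39), (12, 31), (14, 49), (15, 18)])
READ b @v1: history=[(1, 29), (2, 39), (5, 29), (8, 31), (10, 14), (11, 10), (13, 41)] -> pick v1 -> 29
v16: WRITE a=40  (a history now [(3, 32), (4, 22), (6, 40), (7, 53), (9, 39), (12, 31), (14, 49), (15, 18), (16, 40)])
v17: WRITE a=31  (a history now [(3, 32), (4, 22), (6, 40), (7, 53), (9, 39), (12, 31), (14, 49), (15, 18), (16, 40), (17, 31)])
READ a @v17: history=[(3, 32), (4, 22), (6, 40), (7, 53), (9, 39), (12, 31), (14, 49), (15, 18), (16, 40), (17, 31)] -> pick v17 -> 31
READ a @v7: history=[(3, 32), (4, 22), (6, 40), (7, 53), (9, 39), (12, 31), (14, 49), (15, 18), (16, 40), (17, 31)] -> pick v7 -> 53
v18: WRITE b=27  (b history now [(1, 29), (2, 39), (5, 29), (8, 31), (10, 14), (11, 10), (13, 41), (18, 27)])
READ b @v3: history=[(1, 29), (2, 39), (5, 29), (8, 31), (10, 14), (11, 10), (13, 41), (18, 27)] -> pick v2 -> 39
v19: WRITE b=50  (b history now [(1, 29), (2, 39), (5, 29), (8, 31), (10, 14), (11, 10), (13, 41), (18, 27), (19, 50)])
v20: WRITE b=44  (b history now [(1, 29), (2, 39), (5, 29), (8, 31), (10, 14), (11, 10), (13, 41), (18, 27), (19, 50), (20, 44)])
READ a @v20: history=[(3, 32), (4, 22), (6, 40), (7, 53), (9, 39), (12, 31), (14, 49), (15, 18), (16, 40), (17, 31)] -> pick v17 -> 31
READ a @v16: history=[(3, 32), (4, 22), (6, 40), (7, 53), (9, 39), (12, 31), (14, 49), (15, 18), (16, 40), (17, 31)] -> pick v16 -> 40
v21: WRITE b=40  (b history now [(1, 29), (2, 39), (5, 29), (8, 31), (10, 14), (11, 10), (13, 41), (18, 27), (19, 50), (20, 44), (21, 40)])
Read results in order: ['29', 'NONE', '22', '39', '39', '53', '29', '31', '53', '39', '31', '40']
NONE count = 1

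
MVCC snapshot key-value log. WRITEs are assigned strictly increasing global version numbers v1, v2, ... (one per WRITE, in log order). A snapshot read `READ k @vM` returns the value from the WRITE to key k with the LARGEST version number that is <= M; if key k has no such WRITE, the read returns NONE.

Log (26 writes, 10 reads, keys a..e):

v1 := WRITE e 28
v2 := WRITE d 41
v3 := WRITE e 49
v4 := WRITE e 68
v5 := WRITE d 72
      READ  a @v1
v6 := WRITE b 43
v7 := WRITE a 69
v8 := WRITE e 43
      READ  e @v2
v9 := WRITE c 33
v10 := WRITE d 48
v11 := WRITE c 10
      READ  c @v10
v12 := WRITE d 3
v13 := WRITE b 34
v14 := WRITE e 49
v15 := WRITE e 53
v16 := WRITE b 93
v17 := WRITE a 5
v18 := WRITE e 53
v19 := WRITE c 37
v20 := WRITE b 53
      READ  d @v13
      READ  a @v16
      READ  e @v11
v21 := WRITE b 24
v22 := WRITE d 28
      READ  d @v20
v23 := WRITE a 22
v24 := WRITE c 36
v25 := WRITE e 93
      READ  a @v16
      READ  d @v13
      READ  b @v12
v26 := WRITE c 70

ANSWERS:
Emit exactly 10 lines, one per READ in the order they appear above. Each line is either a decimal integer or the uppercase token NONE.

Answer: NONE
28
33
3
69
43
3
69
3
43

Derivation:
v1: WRITE e=28  (e history now [(1, 28)])
v2: WRITE d=41  (d history now [(2, 41)])
v3: WRITE e=49  (e history now [(1, 28), (3, 49)])
v4: WRITE e=68  (e history now [(1, 28), (3, 49), (4, 68)])
v5: WRITE d=72  (d history now [(2, 41), (5, 72)])
READ a @v1: history=[] -> no version <= 1 -> NONE
v6: WRITE b=43  (b history now [(6, 43)])
v7: WRITE a=69  (a history now [(7, 69)])
v8: WRITE e=43  (e history now [(1, 28), (3, 49), (4, 68), (8, 43)])
READ e @v2: history=[(1, 28), (3, 49), (4, 68), (8, 43)] -> pick v1 -> 28
v9: WRITE c=33  (c history now [(9, 33)])
v10: WRITE d=48  (d history now [(2, 41), (5, 72), (10, 48)])
v11: WRITE c=10  (c history now [(9, 33), (11, 10)])
READ c @v10: history=[(9, 33), (11, 10)] -> pick v9 -> 33
v12: WRITE d=3  (d history now [(2, 41), (5, 72), (10, 48), (12, 3)])
v13: WRITE b=34  (b history now [(6, 43), (13, 34)])
v14: WRITE e=49  (e history now [(1, 28), (3, 49), (4, 68), (8, 43), (14, 49)])
v15: WRITE e=53  (e history now [(1, 28), (3, 49), (4, 68), (8, 43), (14, 49), (15, 53)])
v16: WRITE b=93  (b history now [(6, 43), (13, 34), (16, 93)])
v17: WRITE a=5  (a history now [(7, 69), (17, 5)])
v18: WRITE e=53  (e history now [(1, 28), (3, 49), (4, 68), (8, 43), (14, 49), (15, 53), (18, 53)])
v19: WRITE c=37  (c history now [(9, 33), (11, 10), (19, 37)])
v20: WRITE b=53  (b history now [(6, 43), (13, 34), (16, 93), (20, 53)])
READ d @v13: history=[(2, 41), (5, 72), (10, 48), (12, 3)] -> pick v12 -> 3
READ a @v16: history=[(7, 69), (17, 5)] -> pick v7 -> 69
READ e @v11: history=[(1, 28), (3, 49), (4, 68), (8, 43), (14, 49), (15, 53), (18, 53)] -> pick v8 -> 43
v21: WRITE b=24  (b history now [(6, 43), (13, 34), (16, 93), (20, 53), (21, 24)])
v22: WRITE d=28  (d history now [(2, 41), (5, 72), (10, 48), (12, 3), (22, 28)])
READ d @v20: history=[(2, 41), (5, 72), (10, 48), (12, 3), (22, 28)] -> pick v12 -> 3
v23: WRITE a=22  (a history now [(7, 69), (17, 5), (23, 22)])
v24: WRITE c=36  (c history now [(9, 33), (11, 10), (19, 37), (24, 36)])
v25: WRITE e=93  (e history now [(1, 28), (3, 49), (4, 68), (8, 43), (14, 49), (15, 53), (18, 53), (25, 93)])
READ a @v16: history=[(7, 69), (17, 5), (23, 22)] -> pick v7 -> 69
READ d @v13: history=[(2, 41), (5, 72), (10, 48), (12, 3), (22, 28)] -> pick v12 -> 3
READ b @v12: history=[(6, 43), (13, 34), (16, 93), (20, 53), (21, 24)] -> pick v6 -> 43
v26: WRITE c=70  (c history now [(9, 33), (11, 10), (19, 37), (24, 36), (26, 70)])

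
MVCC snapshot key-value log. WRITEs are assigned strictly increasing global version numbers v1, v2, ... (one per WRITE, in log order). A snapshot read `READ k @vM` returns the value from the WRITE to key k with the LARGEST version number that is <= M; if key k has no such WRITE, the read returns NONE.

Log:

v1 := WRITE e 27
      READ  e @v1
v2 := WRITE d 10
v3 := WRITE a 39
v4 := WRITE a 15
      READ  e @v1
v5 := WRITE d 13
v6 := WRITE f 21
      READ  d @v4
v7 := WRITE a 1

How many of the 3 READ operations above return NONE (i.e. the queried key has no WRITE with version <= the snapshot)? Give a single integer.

Answer: 0

Derivation:
v1: WRITE e=27  (e history now [(1, 27)])
READ e @v1: history=[(1, 27)] -> pick v1 -> 27
v2: WRITE d=10  (d history now [(2, 10)])
v3: WRITE a=39  (a history now [(3, 39)])
v4: WRITE a=15  (a history now [(3, 39), (4, 15)])
READ e @v1: history=[(1, 27)] -> pick v1 -> 27
v5: WRITE d=13  (d history now [(2, 10), (5, 13)])
v6: WRITE f=21  (f history now [(6, 21)])
READ d @v4: history=[(2, 10), (5, 13)] -> pick v2 -> 10
v7: WRITE a=1  (a history now [(3, 39), (4, 15), (7, 1)])
Read results in order: ['27', '27', '10']
NONE count = 0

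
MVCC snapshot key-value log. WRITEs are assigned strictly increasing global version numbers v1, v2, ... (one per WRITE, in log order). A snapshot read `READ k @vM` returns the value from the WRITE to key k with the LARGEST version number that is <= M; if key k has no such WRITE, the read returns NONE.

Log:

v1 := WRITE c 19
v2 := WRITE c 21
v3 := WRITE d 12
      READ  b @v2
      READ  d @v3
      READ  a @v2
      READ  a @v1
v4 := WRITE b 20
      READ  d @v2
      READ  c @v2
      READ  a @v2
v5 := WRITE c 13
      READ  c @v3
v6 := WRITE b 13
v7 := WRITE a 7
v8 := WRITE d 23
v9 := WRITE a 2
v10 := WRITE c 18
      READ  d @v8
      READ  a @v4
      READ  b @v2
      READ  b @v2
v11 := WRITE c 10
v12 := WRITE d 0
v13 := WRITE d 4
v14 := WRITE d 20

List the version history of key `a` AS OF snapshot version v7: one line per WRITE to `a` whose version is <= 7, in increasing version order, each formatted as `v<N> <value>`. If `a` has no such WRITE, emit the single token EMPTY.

Answer: v7 7

Derivation:
Scan writes for key=a with version <= 7:
  v1 WRITE c 19 -> skip
  v2 WRITE c 21 -> skip
  v3 WRITE d 12 -> skip
  v4 WRITE b 20 -> skip
  v5 WRITE c 13 -> skip
  v6 WRITE b 13 -> skip
  v7 WRITE a 7 -> keep
  v8 WRITE d 23 -> skip
  v9 WRITE a 2 -> drop (> snap)
  v10 WRITE c 18 -> skip
  v11 WRITE c 10 -> skip
  v12 WRITE d 0 -> skip
  v13 WRITE d 4 -> skip
  v14 WRITE d 20 -> skip
Collected: [(7, 7)]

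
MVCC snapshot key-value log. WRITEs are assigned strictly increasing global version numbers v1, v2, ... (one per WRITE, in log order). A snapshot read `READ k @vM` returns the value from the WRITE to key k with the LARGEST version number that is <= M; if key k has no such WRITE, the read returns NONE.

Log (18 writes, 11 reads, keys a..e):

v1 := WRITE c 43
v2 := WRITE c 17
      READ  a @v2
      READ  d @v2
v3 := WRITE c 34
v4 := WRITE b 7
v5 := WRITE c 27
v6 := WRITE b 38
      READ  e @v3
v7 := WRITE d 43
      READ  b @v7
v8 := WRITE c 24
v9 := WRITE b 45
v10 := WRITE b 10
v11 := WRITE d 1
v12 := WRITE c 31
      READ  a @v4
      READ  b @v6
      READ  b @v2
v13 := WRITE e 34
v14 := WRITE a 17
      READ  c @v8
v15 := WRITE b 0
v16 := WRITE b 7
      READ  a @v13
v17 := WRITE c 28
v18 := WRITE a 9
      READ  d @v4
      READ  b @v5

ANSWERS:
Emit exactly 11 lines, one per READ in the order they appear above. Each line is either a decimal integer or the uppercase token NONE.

Answer: NONE
NONE
NONE
38
NONE
38
NONE
24
NONE
NONE
7

Derivation:
v1: WRITE c=43  (c history now [(1, 43)])
v2: WRITE c=17  (c history now [(1, 43), (2, 17)])
READ a @v2: history=[] -> no version <= 2 -> NONE
READ d @v2: history=[] -> no version <= 2 -> NONE
v3: WRITE c=34  (c history now [(1, 43), (2, 17), (3, 34)])
v4: WRITE b=7  (b history now [(4, 7)])
v5: WRITE c=27  (c history now [(1, 43), (2, 17), (3, 34), (5, 27)])
v6: WRITE b=38  (b history now [(4, 7), (6, 38)])
READ e @v3: history=[] -> no version <= 3 -> NONE
v7: WRITE d=43  (d history now [(7, 43)])
READ b @v7: history=[(4, 7), (6, 38)] -> pick v6 -> 38
v8: WRITE c=24  (c history now [(1, 43), (2, 17), (3, 34), (5, 27), (8, 24)])
v9: WRITE b=45  (b history now [(4, 7), (6, 38), (9, 45)])
v10: WRITE b=10  (b history now [(4, 7), (6, 38), (9, 45), (10, 10)])
v11: WRITE d=1  (d history now [(7, 43), (11, 1)])
v12: WRITE c=31  (c history now [(1, 43), (2, 17), (3, 34), (5, 27), (8, 24), (12, 31)])
READ a @v4: history=[] -> no version <= 4 -> NONE
READ b @v6: history=[(4, 7), (6, 38), (9, 45), (10, 10)] -> pick v6 -> 38
READ b @v2: history=[(4, 7), (6, 38), (9, 45), (10, 10)] -> no version <= 2 -> NONE
v13: WRITE e=34  (e history now [(13, 34)])
v14: WRITE a=17  (a history now [(14, 17)])
READ c @v8: history=[(1, 43), (2, 17), (3, 34), (5, 27), (8, 24), (12, 31)] -> pick v8 -> 24
v15: WRITE b=0  (b history now [(4, 7), (6, 38), (9, 45), (10, 10), (15, 0)])
v16: WRITE b=7  (b history now [(4, 7), (6, 38), (9, 45), (10, 10), (15, 0), (16, 7)])
READ a @v13: history=[(14, 17)] -> no version <= 13 -> NONE
v17: WRITE c=28  (c history now [(1, 43), (2, 17), (3, 34), (5, 27), (8, 24), (12, 31), (17, 28)])
v18: WRITE a=9  (a history now [(14, 17), (18, 9)])
READ d @v4: history=[(7, 43), (11, 1)] -> no version <= 4 -> NONE
READ b @v5: history=[(4, 7), (6, 38), (9, 45), (10, 10), (15, 0), (16, 7)] -> pick v4 -> 7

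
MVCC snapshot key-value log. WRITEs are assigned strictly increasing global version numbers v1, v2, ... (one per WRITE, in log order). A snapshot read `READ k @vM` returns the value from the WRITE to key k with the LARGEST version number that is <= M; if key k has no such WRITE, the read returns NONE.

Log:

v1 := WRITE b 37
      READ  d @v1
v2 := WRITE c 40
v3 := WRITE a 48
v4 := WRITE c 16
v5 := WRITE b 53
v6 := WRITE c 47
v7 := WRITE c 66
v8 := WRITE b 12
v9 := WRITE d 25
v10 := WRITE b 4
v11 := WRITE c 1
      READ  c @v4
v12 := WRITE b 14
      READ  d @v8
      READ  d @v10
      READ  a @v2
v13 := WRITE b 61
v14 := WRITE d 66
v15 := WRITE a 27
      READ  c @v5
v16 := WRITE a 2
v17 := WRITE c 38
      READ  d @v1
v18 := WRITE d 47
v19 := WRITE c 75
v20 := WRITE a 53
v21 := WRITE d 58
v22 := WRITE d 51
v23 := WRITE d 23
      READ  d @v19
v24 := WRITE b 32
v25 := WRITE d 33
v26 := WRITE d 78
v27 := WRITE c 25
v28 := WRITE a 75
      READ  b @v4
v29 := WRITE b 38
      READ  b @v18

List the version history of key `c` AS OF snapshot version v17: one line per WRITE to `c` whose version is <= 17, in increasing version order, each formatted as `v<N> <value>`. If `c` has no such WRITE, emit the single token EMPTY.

Scan writes for key=c with version <= 17:
  v1 WRITE b 37 -> skip
  v2 WRITE c 40 -> keep
  v3 WRITE a 48 -> skip
  v4 WRITE c 16 -> keep
  v5 WRITE b 53 -> skip
  v6 WRITE c 47 -> keep
  v7 WRITE c 66 -> keep
  v8 WRITE b 12 -> skip
  v9 WRITE d 25 -> skip
  v10 WRITE b 4 -> skip
  v11 WRITE c 1 -> keep
  v12 WRITE b 14 -> skip
  v13 WRITE b 61 -> skip
  v14 WRITE d 66 -> skip
  v15 WRITE a 27 -> skip
  v16 WRITE a 2 -> skip
  v17 WRITE c 38 -> keep
  v18 WRITE d 47 -> skip
  v19 WRITE c 75 -> drop (> snap)
  v20 WRITE a 53 -> skip
  v21 WRITE d 58 -> skip
  v22 WRITE d 51 -> skip
  v23 WRITE d 23 -> skip
  v24 WRITE b 32 -> skip
  v25 WRITE d 33 -> skip
  v26 WRITE d 78 -> skip
  v27 WRITE c 25 -> drop (> snap)
  v28 WRITE a 75 -> skip
  v29 WRITE b 38 -> skip
Collected: [(2, 40), (4, 16), (6, 47), (7, 66), (11, 1), (17, 38)]

Answer: v2 40
v4 16
v6 47
v7 66
v11 1
v17 38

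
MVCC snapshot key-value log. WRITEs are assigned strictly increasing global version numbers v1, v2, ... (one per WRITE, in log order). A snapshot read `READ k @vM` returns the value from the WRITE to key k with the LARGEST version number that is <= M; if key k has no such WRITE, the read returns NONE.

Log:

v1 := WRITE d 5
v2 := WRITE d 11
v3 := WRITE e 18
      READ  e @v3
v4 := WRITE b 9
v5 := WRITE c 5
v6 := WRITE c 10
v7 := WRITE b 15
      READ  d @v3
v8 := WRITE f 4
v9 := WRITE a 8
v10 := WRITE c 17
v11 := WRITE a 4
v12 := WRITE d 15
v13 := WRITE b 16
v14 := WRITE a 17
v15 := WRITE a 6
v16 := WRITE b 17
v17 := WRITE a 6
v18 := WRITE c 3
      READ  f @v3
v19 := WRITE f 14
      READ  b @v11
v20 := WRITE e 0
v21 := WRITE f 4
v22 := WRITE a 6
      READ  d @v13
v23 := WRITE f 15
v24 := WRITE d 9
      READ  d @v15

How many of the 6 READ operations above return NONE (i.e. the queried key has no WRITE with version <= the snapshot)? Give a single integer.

v1: WRITE d=5  (d history now [(1, 5)])
v2: WRITE d=11  (d history now [(1, 5), (2, 11)])
v3: WRITE e=18  (e history now [(3, 18)])
READ e @v3: history=[(3, 18)] -> pick v3 -> 18
v4: WRITE b=9  (b history now [(4, 9)])
v5: WRITE c=5  (c history now [(5, 5)])
v6: WRITE c=10  (c history now [(5, 5), (6, 10)])
v7: WRITE b=15  (b history now [(4, 9), (7, 15)])
READ d @v3: history=[(1, 5), (2, 11)] -> pick v2 -> 11
v8: WRITE f=4  (f history now [(8, 4)])
v9: WRITE a=8  (a history now [(9, 8)])
v10: WRITE c=17  (c history now [(5, 5), (6, 10), (10, 17)])
v11: WRITE a=4  (a history now [(9, 8), (11, 4)])
v12: WRITE d=15  (d history now [(1, 5), (2, 11), (12, 15)])
v13: WRITE b=16  (b history now [(4, 9), (7, 15), (13, 16)])
v14: WRITE a=17  (a history now [(9, 8), (11, 4), (14, 17)])
v15: WRITE a=6  (a history now [(9, 8), (11, 4), (14, 17), (15, 6)])
v16: WRITE b=17  (b history now [(4, 9), (7, 15), (13, 16), (16, 17)])
v17: WRITE a=6  (a history now [(9, 8), (11, 4), (14, 17), (15, 6), (17, 6)])
v18: WRITE c=3  (c history now [(5, 5), (6, 10), (10, 17), (18, 3)])
READ f @v3: history=[(8, 4)] -> no version <= 3 -> NONE
v19: WRITE f=14  (f history now [(8, 4), (19, 14)])
READ b @v11: history=[(4, 9), (7, 15), (13, 16), (16, 17)] -> pick v7 -> 15
v20: WRITE e=0  (e history now [(3, 18), (20, 0)])
v21: WRITE f=4  (f history now [(8, 4), (19, 14), (21, 4)])
v22: WRITE a=6  (a history now [(9, 8), (11, 4), (14, 17), (15, 6), (17, 6), (22, 6)])
READ d @v13: history=[(1, 5), (2, 11), (12, 15)] -> pick v12 -> 15
v23: WRITE f=15  (f history now [(8, 4), (19, 14), (21, 4), (23, 15)])
v24: WRITE d=9  (d history now [(1, 5), (2, 11), (12, 15), (24, 9)])
READ d @v15: history=[(1, 5), (2, 11), (12, 15), (24, 9)] -> pick v12 -> 15
Read results in order: ['18', '11', 'NONE', '15', '15', '15']
NONE count = 1

Answer: 1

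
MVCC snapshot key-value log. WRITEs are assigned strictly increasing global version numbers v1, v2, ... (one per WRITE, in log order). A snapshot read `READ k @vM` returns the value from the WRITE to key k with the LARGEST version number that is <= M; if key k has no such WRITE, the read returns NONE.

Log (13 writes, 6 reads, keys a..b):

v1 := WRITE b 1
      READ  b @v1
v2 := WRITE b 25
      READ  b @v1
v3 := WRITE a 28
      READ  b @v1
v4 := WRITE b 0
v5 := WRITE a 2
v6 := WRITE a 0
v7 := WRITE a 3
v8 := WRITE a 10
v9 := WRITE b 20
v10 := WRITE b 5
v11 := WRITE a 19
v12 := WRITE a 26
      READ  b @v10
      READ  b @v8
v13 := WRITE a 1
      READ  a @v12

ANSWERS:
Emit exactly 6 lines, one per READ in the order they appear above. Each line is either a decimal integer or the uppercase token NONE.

v1: WRITE b=1  (b history now [(1, 1)])
READ b @v1: history=[(1, 1)] -> pick v1 -> 1
v2: WRITE b=25  (b history now [(1, 1), (2, 25)])
READ b @v1: history=[(1, 1), (2, 25)] -> pick v1 -> 1
v3: WRITE a=28  (a history now [(3, 28)])
READ b @v1: history=[(1, 1), (2, 25)] -> pick v1 -> 1
v4: WRITE b=0  (b history now [(1, 1), (2, 25), (4, 0)])
v5: WRITE a=2  (a history now [(3, 28), (5, 2)])
v6: WRITE a=0  (a history now [(3, 28), (5, 2), (6, 0)])
v7: WRITE a=3  (a history now [(3, 28), (5, 2), (6, 0), (7, 3)])
v8: WRITE a=10  (a history now [(3, 28), (5, 2), (6, 0), (7, 3), (8, 10)])
v9: WRITE b=20  (b history now [(1, 1), (2, 25), (4, 0), (9, 20)])
v10: WRITE b=5  (b history now [(1, 1), (2, 25), (4, 0), (9, 20), (10, 5)])
v11: WRITE a=19  (a history now [(3, 28), (5, 2), (6, 0), (7, 3), (8, 10), (11, 19)])
v12: WRITE a=26  (a history now [(3, 28), (5, 2), (6, 0), (7, 3), (8, 10), (11, 19), (12, 26)])
READ b @v10: history=[(1, 1), (2, 25), (4, 0), (9, 20), (10, 5)] -> pick v10 -> 5
READ b @v8: history=[(1, 1), (2, 25), (4, 0), (9, 20), (10, 5)] -> pick v4 -> 0
v13: WRITE a=1  (a history now [(3, 28), (5, 2), (6, 0), (7, 3), (8, 10), (11, 19), (12, 26), (13, 1)])
READ a @v12: history=[(3, 28), (5, 2), (6, 0), (7, 3), (8, 10), (11, 19), (12, 26), (13, 1)] -> pick v12 -> 26

Answer: 1
1
1
5
0
26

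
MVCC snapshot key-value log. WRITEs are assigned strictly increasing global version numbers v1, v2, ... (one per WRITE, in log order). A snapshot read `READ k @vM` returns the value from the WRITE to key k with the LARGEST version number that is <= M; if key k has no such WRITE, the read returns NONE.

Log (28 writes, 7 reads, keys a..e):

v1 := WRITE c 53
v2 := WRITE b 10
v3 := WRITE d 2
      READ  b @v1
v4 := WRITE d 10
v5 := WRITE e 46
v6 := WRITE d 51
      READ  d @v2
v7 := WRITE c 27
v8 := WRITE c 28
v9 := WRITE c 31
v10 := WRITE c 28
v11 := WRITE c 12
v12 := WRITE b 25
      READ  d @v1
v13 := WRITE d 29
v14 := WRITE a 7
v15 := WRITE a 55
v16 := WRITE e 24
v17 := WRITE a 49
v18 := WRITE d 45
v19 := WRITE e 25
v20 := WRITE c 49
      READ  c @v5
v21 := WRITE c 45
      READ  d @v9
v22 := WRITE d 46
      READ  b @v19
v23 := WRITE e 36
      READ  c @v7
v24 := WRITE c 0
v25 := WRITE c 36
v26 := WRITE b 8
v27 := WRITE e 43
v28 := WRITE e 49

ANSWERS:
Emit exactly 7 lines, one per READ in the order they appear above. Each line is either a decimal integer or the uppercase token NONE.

v1: WRITE c=53  (c history now [(1, 53)])
v2: WRITE b=10  (b history now [(2, 10)])
v3: WRITE d=2  (d history now [(3, 2)])
READ b @v1: history=[(2, 10)] -> no version <= 1 -> NONE
v4: WRITE d=10  (d history now [(3, 2), (4, 10)])
v5: WRITE e=46  (e history now [(5, 46)])
v6: WRITE d=51  (d history now [(3, 2), (4, 10), (6, 51)])
READ d @v2: history=[(3, 2), (4, 10), (6, 51)] -> no version <= 2 -> NONE
v7: WRITE c=27  (c history now [(1, 53), (7, 27)])
v8: WRITE c=28  (c history now [(1, 53), (7, 27), (8, 28)])
v9: WRITE c=31  (c history now [(1, 53), (7, 27), (8, 28), (9, 31)])
v10: WRITE c=28  (c history now [(1, 53), (7, 27), (8, 28), (9, 31), (10, 28)])
v11: WRITE c=12  (c history now [(1, 53), (7, 27), (8, 28), (9, 31), (10, 28), (11, 12)])
v12: WRITE b=25  (b history now [(2, 10), (12, 25)])
READ d @v1: history=[(3, 2), (4, 10), (6, 51)] -> no version <= 1 -> NONE
v13: WRITE d=29  (d history now [(3, 2), (4, 10), (6, 51), (13, 29)])
v14: WRITE a=7  (a history now [(14, 7)])
v15: WRITE a=55  (a history now [(14, 7), (15, 55)])
v16: WRITE e=24  (e history now [(5, 46), (16, 24)])
v17: WRITE a=49  (a history now [(14, 7), (15, 55), (17, 49)])
v18: WRITE d=45  (d history now [(3, 2), (4, 10), (6, 51), (13, 29), (18, 45)])
v19: WRITE e=25  (e history now [(5, 46), (16, 24), (19, 25)])
v20: WRITE c=49  (c history now [(1, 53), (7, 27), (8, 28), (9, 31), (10, 28), (11, 12), (20, 49)])
READ c @v5: history=[(1, 53), (7, 27), (8, 28), (9, 31), (10, 28), (11, 12), (20, 49)] -> pick v1 -> 53
v21: WRITE c=45  (c history now [(1, 53), (7, 27), (8, 28), (9, 31), (10, 28), (11, 12), (20, 49), (21, 45)])
READ d @v9: history=[(3, 2), (4, 10), (6, 51), (13, 29), (18, 45)] -> pick v6 -> 51
v22: WRITE d=46  (d history now [(3, 2), (4, 10), (6, 51), (13, 29), (18, 45), (22, 46)])
READ b @v19: history=[(2, 10), (12, 25)] -> pick v12 -> 25
v23: WRITE e=36  (e history now [(5, 46), (16, 24), (19, 25), (23, 36)])
READ c @v7: history=[(1, 53), (7, 27), (8, 28), (9, 31), (10, 28), (11, 12), (20, 49), (21, 45)] -> pick v7 -> 27
v24: WRITE c=0  (c history now [(1, 53), (7, 27), (8, 28), (9, 31), (10, 28), (11, 12), (20, 49), (21, 45), (24, 0)])
v25: WRITE c=36  (c history now [(1, 53), (7, 27), (8, 28), (9, 31), (10, 28), (11, 12), (20, 49), (21, 45), (24, 0), (25, 36)])
v26: WRITE b=8  (b history now [(2, 10), (12, 25), (26, 8)])
v27: WRITE e=43  (e history now [(5, 46), (16, 24), (19, 25), (23, 36), (27, 43)])
v28: WRITE e=49  (e history now [(5, 46), (16, 24), (19, 25), (23, 36), (27, 43), (28, 49)])

Answer: NONE
NONE
NONE
53
51
25
27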